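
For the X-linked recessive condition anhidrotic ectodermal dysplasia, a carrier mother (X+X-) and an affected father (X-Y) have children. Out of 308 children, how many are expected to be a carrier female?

Cross: X+X- × X-Y
Offspring: 1 X+X-, 1 X+Y, 1 X-X-, 1 X-Y
Probability of a carrier female: 1/4
Expected count = 1/4 × 308 = 77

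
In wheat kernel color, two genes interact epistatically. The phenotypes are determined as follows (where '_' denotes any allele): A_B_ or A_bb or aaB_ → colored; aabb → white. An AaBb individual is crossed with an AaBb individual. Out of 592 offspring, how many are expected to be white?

Cross: AaBb × AaBb — consider each gene separately:
A gene: Aa × Aa → 1 AA, 2 Aa, 1 aa → 3 A_ : 1 aa (out of 4)
B gene: Bb × Bb → 1 BB, 2 Bb, 1 bb → 3 B_ : 1 bb (out of 4)
Genotype classes (out of 4 × 4 = 16): A_B_ = 3×3 = 9; A_bb = 3×1 = 3; aaB_ = 1×3 = 3; aabb = 1×1 = 1
Apply the phenotype rules: A_B_ (9) + A_bb (3) + aaB_ (3) → colored; aabb (1) → white
Phenotype counts (out of 16): 15 colored, 1 white
white: 1 out of 16 → fraction 1/16
Expected count = 1/16 × 592 = 37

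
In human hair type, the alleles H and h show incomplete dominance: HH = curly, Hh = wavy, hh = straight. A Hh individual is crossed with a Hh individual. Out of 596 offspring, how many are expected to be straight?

Punnett square for Hh × Hh:
Offspring genotypes: 1 HH, 2 Hh, 1 hh
Phenotype counts: 1 curly, 2 wavy, 1 straight
straight: 1 out of 4 → fraction 1/4
Expected count = 1/4 × 596 = 149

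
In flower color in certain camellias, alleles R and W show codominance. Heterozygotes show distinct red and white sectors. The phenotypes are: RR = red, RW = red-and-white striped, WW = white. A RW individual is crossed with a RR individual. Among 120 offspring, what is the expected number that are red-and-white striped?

Punnett square for RW × RR:
Offspring genotypes: 2 RR, 2 RW
Phenotype counts: 2 red, 2 red-and-white striped
red-and-white striped: 2 out of 4 → fraction 1/2
Expected count = 1/2 × 120 = 60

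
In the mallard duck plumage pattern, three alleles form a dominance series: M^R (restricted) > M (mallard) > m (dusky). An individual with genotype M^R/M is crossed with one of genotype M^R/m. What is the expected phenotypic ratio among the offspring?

Cross: M^R/M × M^R/m
Allele dominance: M^R > M > m
Offspring genotypes: 1 M^R/M^R, 1 M^R/m, 1 M^R/M, 1 M/m
Phenotype counts: 3 restricted, 1 mallard
Ratio: 3 restricted : 1 mallard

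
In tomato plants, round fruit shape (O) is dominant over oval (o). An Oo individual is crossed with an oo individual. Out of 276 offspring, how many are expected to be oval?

Punnett square for Oo × oo:
Offspring genotypes: 2 Oo, 2 oo
round: 2, oval: 2
oval: 2 out of 4 → fraction 1/2
Expected count = 1/2 × 276 = 138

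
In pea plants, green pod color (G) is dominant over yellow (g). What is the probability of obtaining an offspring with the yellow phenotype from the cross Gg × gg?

Punnett square for Gg × gg:
Offspring genotypes: 2 Gg, 2 gg
Total offspring: 4
Count with target: 2
Probability: 2/4 = 1/2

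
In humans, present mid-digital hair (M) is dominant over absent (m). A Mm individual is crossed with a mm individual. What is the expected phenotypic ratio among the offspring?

Punnett square for Mm × mm:
Offspring genotypes: 2 Mm, 2 mm
present: 2, absent: 2
Ratio: 1:1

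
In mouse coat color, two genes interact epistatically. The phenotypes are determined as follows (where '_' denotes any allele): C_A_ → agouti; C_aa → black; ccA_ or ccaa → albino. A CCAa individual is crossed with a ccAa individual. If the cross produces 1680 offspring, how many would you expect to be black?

Cross: CCAa × ccAa — consider each gene separately:
C gene: CC × cc → 4 Cc → 4 C_ (out of 4)
A gene: Aa × Aa → 1 AA, 2 Aa, 1 aa → 3 A_ : 1 aa (out of 4)
Genotype classes (out of 4 × 4 = 16): C_A_ = 4×3 = 12; C_aa = 4×1 = 4
Apply the phenotype rules: C_A_ (12) → agouti; C_aa (4) → black
Phenotype counts (out of 16): 12 agouti, 4 black
black: 4 out of 16 → fraction 1/4
Expected count = 1/4 × 1680 = 420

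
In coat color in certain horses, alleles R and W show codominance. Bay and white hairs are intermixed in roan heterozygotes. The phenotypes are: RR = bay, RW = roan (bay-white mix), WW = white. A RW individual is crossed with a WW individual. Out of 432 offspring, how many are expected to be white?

Punnett square for RW × WW:
Offspring genotypes: 2 RW, 2 WW
Phenotype counts: 2 roan (bay-white mix), 2 white
white: 2 out of 4 → fraction 1/2
Expected count = 1/2 × 432 = 216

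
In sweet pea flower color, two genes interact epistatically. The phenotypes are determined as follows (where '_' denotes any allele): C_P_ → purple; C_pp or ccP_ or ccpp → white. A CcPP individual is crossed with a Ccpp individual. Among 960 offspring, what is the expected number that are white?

Cross: CcPP × Ccpp — consider each gene separately:
C gene: Cc × Cc → 1 CC, 2 Cc, 1 cc → 3 C_ : 1 cc (out of 4)
P gene: PP × pp → 4 Pp → 4 P_ (out of 4)
Genotype classes (out of 4 × 4 = 16): C_P_ = 3×4 = 12; ccP_ = 1×4 = 4
Apply the phenotype rules: C_P_ (12) → purple; ccP_ (4) → white
Phenotype counts (out of 16): 12 purple, 4 white
white: 4 out of 16 → fraction 1/4
Expected count = 1/4 × 960 = 240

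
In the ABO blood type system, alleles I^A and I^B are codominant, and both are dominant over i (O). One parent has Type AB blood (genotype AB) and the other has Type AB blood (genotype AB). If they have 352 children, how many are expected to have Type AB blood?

Cross: AB × AB
Possible offspring genotypes: 1 AA, 2 AB, 1 BB
Blood type counts: 1 Type A, 2 Type AB, 1 Type B
Probability of Type AB: 2/4 = 1/2
Expected count = 1/2 × 352 = 176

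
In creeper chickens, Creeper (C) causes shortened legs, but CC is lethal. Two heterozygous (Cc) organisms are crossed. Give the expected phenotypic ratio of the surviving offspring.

Cross: Cc × Cc
Punnett square offspring (before lethality): 1 CC, 2 Cc, 1 cc
The CC genotype is lethal (embryos die); surviving offspring: 2 Cc, 1 cc
Ratio: 2 creeper : 1 normal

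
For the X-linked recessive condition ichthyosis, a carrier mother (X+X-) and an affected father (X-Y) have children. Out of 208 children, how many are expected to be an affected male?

Cross: X+X- × X-Y
Offspring: 1 X+X-, 1 X+Y, 1 X-X-, 1 X-Y
Probability of an affected male: 1/4
Expected count = 1/4 × 208 = 52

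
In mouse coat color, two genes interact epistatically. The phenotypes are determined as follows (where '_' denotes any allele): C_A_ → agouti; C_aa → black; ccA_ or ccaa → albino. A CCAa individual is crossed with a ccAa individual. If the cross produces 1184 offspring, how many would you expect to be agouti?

Cross: CCAa × ccAa — consider each gene separately:
C gene: CC × cc → 4 Cc → 4 C_ (out of 4)
A gene: Aa × Aa → 1 AA, 2 Aa, 1 aa → 3 A_ : 1 aa (out of 4)
Genotype classes (out of 4 × 4 = 16): C_A_ = 4×3 = 12; C_aa = 4×1 = 4
Apply the phenotype rules: C_A_ (12) → agouti; C_aa (4) → black
Phenotype counts (out of 16): 12 agouti, 4 black
agouti: 12 out of 16 → fraction 3/4
Expected count = 3/4 × 1184 = 888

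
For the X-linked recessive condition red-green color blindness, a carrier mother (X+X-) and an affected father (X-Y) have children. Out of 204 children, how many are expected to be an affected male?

Cross: X+X- × X-Y
Offspring: 1 X+X-, 1 X+Y, 1 X-X-, 1 X-Y
Probability of an affected male: 1/4
Expected count = 1/4 × 204 = 51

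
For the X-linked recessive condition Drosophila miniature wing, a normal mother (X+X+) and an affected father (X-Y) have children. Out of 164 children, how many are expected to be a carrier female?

Cross: X+X+ × X-Y
Offspring: 2 X+X-, 2 X+Y
Probability of a carrier female: 2/4 = 1/2
Expected count = 1/2 × 164 = 82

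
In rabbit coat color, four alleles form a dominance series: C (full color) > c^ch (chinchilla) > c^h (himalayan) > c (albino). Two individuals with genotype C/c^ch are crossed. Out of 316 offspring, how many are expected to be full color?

Cross: C/c^ch × C/c^ch
Allele dominance: C > c^ch > c^h > c
Offspring genotypes: 1 C/C, 2 C/c^ch, 1 c^ch/c^ch
Phenotype counts: 3 full color, 1 chinchilla
full color: 3 out of 4 → fraction 3/4
Expected count = 3/4 × 316 = 237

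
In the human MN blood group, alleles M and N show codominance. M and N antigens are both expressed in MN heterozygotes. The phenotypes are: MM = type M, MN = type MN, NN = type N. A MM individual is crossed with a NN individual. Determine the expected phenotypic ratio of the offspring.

Punnett square for MM × NN:
Offspring genotypes: 4 MN
Phenotype counts: 4 type MN
Ratio: all type MN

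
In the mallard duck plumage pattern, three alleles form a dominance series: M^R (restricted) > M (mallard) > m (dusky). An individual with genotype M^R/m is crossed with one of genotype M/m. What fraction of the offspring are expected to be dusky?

Cross: M^R/m × M/m
Allele dominance: M^R > M > m
Offspring genotypes: 1 M^R/M, 1 M^R/m, 1 M/m, 1 m/m
Phenotype counts: 2 restricted, 1 mallard, 1 dusky
dusky: 1 out of 4
Probability: 1/4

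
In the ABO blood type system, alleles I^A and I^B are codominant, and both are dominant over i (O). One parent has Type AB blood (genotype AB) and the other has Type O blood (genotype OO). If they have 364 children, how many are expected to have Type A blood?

Cross: AB × OO
Possible offspring genotypes: 2 AO, 2 BO
Blood type counts: 2 Type A, 2 Type B
Probability of Type A: 2/4 = 1/2
Expected count = 1/2 × 364 = 182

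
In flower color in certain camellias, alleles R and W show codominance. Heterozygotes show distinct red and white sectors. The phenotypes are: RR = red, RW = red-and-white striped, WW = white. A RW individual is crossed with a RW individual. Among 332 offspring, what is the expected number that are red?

Punnett square for RW × RW:
Offspring genotypes: 1 RR, 2 RW, 1 WW
Phenotype counts: 1 red, 2 red-and-white striped, 1 white
red: 1 out of 4 → fraction 1/4
Expected count = 1/4 × 332 = 83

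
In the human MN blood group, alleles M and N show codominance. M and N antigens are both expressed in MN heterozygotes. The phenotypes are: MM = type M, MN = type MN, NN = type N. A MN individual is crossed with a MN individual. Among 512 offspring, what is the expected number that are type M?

Punnett square for MN × MN:
Offspring genotypes: 1 MM, 2 MN, 1 NN
Phenotype counts: 1 type M, 2 type MN, 1 type N
type M: 1 out of 4 → fraction 1/4
Expected count = 1/4 × 512 = 128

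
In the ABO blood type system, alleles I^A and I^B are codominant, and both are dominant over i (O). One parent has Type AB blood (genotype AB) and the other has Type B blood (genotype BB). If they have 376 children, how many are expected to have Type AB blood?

Cross: AB × BB
Possible offspring genotypes: 2 AB, 2 BB
Blood type counts: 2 Type AB, 2 Type B
Probability of Type AB: 2/4 = 1/2
Expected count = 1/2 × 376 = 188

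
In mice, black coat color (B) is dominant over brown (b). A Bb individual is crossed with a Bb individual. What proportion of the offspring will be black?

Punnett square for Bb × Bb:
Offspring genotypes: 1 BB, 2 Bb, 1 bb
black: 3, brown: 1
black: 3 out of 4
Probability: 3/4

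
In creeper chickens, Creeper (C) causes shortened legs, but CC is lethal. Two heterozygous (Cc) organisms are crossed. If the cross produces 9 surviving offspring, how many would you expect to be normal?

Cross: Cc × Cc
Punnett square offspring (before lethality): 1 CC, 2 Cc, 1 cc
The CC genotype is lethal (embryos die); surviving offspring: 2 Cc, 1 cc
normal: 1 out of 3 → fraction 1/3
Expected count = 1/3 × 9 = 3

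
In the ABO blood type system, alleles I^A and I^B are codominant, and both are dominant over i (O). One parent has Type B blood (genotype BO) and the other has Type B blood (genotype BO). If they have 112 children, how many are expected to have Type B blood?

Cross: BO × BO
Possible offspring genotypes: 1 BB, 2 BO, 1 OO
Blood type counts: 3 Type B, 1 Type O
Probability of Type B: 3/4
Expected count = 3/4 × 112 = 84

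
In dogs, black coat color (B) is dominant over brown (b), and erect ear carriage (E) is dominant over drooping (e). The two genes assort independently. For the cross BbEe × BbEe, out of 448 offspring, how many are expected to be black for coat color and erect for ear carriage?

Dihybrid cross BbEe × BbEe — consider each gene separately:
coat color: Bb × Bb → 1 BB, 2 Bb, 1 bb → 3 B_ : 1 bb (out of 4)
ear carriage: Ee × Ee → 1 EE, 2 Ee, 1 ee → 3 E_ : 1 ee (out of 4)
Looking for: black (B_) and erect (E_)
P(black) = 3/4, P(erect) = 3/4
P(both) = 3/4 × 3/4 = 9/16
Expected count = 9/16 × 448 = 252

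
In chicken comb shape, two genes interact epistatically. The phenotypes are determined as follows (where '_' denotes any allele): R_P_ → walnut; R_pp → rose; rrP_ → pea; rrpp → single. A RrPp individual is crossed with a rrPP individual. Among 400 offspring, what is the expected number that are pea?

Cross: RrPp × rrPP — consider each gene separately:
R gene: Rr × rr → 2 Rr, 2 rr → 2 R_ : 2 rr (out of 4)
P gene: Pp × PP → 2 PP, 2 Pp → 4 P_ (out of 4)
Genotype classes (out of 4 × 4 = 16): R_P_ = 2×4 = 8; rrP_ = 2×4 = 8
Apply the phenotype rules: R_P_ (8) → walnut; rrP_ (8) → pea
Phenotype counts (out of 16): 8 walnut, 8 pea
pea: 8 out of 16 → fraction 1/2
Expected count = 1/2 × 400 = 200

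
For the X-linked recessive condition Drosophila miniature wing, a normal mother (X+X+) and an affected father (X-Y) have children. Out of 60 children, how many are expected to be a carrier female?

Cross: X+X+ × X-Y
Offspring: 2 X+X-, 2 X+Y
Probability of a carrier female: 2/4 = 1/2
Expected count = 1/2 × 60 = 30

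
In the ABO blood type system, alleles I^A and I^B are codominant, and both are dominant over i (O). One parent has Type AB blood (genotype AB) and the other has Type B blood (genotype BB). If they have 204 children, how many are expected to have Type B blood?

Cross: AB × BB
Possible offspring genotypes: 2 AB, 2 BB
Blood type counts: 2 Type AB, 2 Type B
Probability of Type B: 2/4 = 1/2
Expected count = 1/2 × 204 = 102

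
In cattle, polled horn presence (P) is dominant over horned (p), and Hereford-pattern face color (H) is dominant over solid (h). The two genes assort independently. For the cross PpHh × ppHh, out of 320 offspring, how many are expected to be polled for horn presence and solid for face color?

Dihybrid cross PpHh × ppHh — consider each gene separately:
horn presence: Pp × pp → 2 Pp, 2 pp → 2 P_ : 2 pp (out of 4)
face color: Hh × Hh → 1 HH, 2 Hh, 1 hh → 3 H_ : 1 hh (out of 4)
Looking for: polled (P_) and solid (hh)
P(polled) = 2/4, P(solid) = 1/4
P(both) = 2/4 × 1/4 = 2/16 = 1/8
Expected count = 1/8 × 320 = 40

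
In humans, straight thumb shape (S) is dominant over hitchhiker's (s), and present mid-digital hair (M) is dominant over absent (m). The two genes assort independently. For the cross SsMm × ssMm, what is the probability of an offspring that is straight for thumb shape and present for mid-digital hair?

Dihybrid cross SsMm × ssMm — consider each gene separately:
thumb shape: Ss × ss → 2 Ss, 2 ss → 2 S_ : 2 ss (out of 4)
mid-digital hair: Mm × Mm → 1 MM, 2 Mm, 1 mm → 3 M_ : 1 mm (out of 4)
Looking for: straight (S_) and present (M_)
P(straight) = 2/4, P(present) = 3/4
P(both) = 2/4 × 3/4 = 6/16 = 3/8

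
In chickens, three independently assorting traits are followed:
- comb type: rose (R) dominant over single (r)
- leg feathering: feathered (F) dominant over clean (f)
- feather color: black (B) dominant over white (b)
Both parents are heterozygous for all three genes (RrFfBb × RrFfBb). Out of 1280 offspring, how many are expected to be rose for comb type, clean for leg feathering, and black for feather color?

Trihybrid cross: RrFfBb × RrFfBb
Each trait segregates independently with a 3:1 phenotypic ratio, so each gene contributes 3/4 (dominant) or 1/4 (recessive).
Target: rose (comb type), clean (leg feathering), black (feather color)
Probability = product of independent per-trait probabilities
= 3/4 × 1/4 × 3/4 = 9/64
Expected count = 9/64 × 1280 = 180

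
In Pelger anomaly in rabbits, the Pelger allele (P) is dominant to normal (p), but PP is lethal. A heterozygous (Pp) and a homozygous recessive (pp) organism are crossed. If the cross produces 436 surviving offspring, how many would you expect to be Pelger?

Cross: Pp × pp
Punnett square offspring (before lethality): 2 Pp, 2 pp
No PP offspring are produced in this cross.
Pelger: 2 out of 4 → fraction 1/2
Expected count = 1/2 × 436 = 218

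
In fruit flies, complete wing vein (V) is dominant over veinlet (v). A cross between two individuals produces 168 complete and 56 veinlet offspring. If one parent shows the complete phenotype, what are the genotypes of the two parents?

Observed offspring: 168 complete, 56 veinlet
The observed ratio simplifies to 3:1. Veinlet (vv) offspring appear, so each parent must contribute one v allele. The parent stated to show complete carries V, so it is Vv. The other parent is then either Vv or vv: Vv × vv would give a 1:1 split, whereas Vv × Vv gives 3:1 — matching the data. So both parents are heterozygous (Vv × Vv).
Parent genotypes: Vv × Vv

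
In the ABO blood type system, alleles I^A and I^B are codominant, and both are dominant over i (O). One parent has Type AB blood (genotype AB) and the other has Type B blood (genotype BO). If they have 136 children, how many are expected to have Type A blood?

Cross: AB × BO
Possible offspring genotypes: 1 AB, 1 AO, 1 BB, 1 BO
Blood type counts: 1 Type AB, 1 Type A, 2 Type B
Probability of Type A: 1/4
Expected count = 1/4 × 136 = 34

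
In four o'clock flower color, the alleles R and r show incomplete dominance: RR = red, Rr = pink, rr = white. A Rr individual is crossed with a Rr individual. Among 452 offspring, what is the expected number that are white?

Punnett square for Rr × Rr:
Offspring genotypes: 1 RR, 2 Rr, 1 rr
Phenotype counts: 1 red, 2 pink, 1 white
white: 1 out of 4 → fraction 1/4
Expected count = 1/4 × 452 = 113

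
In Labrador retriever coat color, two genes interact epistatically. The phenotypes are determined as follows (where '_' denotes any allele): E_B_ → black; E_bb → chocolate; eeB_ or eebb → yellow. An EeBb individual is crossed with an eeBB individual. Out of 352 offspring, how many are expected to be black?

Cross: EeBb × eeBB — consider each gene separately:
E gene: Ee × ee → 2 Ee, 2 ee → 2 E_ : 2 ee (out of 4)
B gene: Bb × BB → 2 BB, 2 Bb → 4 B_ (out of 4)
Genotype classes (out of 4 × 4 = 16): E_B_ = 2×4 = 8; eeB_ = 2×4 = 8
Apply the phenotype rules: E_B_ (8) → black; eeB_ (8) → yellow
Phenotype counts (out of 16): 8 black, 8 yellow
black: 8 out of 16 → fraction 1/2
Expected count = 1/2 × 352 = 176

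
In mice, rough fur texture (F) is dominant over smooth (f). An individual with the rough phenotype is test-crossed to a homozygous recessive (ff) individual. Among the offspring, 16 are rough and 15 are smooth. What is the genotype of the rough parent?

Test cross: ? × ff
Offspring: 16 rough, 15 smooth — approximately 1:1.
A 1:1 ratio in a test cross indicates the unknown parent is heterozygous (Ff).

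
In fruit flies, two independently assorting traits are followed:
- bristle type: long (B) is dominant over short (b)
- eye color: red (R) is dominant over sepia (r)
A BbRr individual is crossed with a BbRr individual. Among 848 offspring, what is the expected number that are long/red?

Dihybrid cross BbRr × BbRr — consider each gene separately:
bristle type: Bb × Bb → 1 BB, 2 Bb, 1 bb → 3 B_ : 1 bb (out of 4)
eye color: Rr × Rr → 1 RR, 2 Rr, 1 rr → 3 R_ : 1 rr (out of 4)
Combine (counts out of 4 × 4 = 16): long/red (B_R_) = 3×3 = 9; long/sepia (B_rr) = 3×1 = 3; short/red (bbR_) = 1×3 = 3; short/sepia (bbrr) = 1×1 = 1
Phenotype counts (out of 16): 9 long/red, 3 long/sepia, 3 short/red, 1 short/sepia
long/red: 9 out of 16 → fraction 9/16
Expected count = 9/16 × 848 = 477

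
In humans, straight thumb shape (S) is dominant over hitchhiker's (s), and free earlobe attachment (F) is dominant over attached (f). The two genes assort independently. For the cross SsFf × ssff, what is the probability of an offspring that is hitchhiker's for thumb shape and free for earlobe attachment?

Dihybrid cross SsFf × ssff — consider each gene separately:
thumb shape: Ss × ss → 2 Ss, 2 ss → 2 S_ : 2 ss (out of 4)
earlobe attachment: Ff × ff → 2 Ff, 2 ff → 2 F_ : 2 ff (out of 4)
Looking for: hitchhiker's (ss) and free (F_)
P(hitchhiker's) = 2/4, P(free) = 2/4
P(both) = 2/4 × 2/4 = 4/16 = 1/4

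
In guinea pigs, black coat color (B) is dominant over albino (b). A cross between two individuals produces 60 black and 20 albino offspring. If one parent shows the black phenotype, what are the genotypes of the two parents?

Observed offspring: 60 black, 20 albino
The observed ratio simplifies to 3:1. Albino (bb) offspring appear, so each parent must contribute one b allele. The parent stated to show black carries B, so it is Bb. The other parent is then either Bb or bb: Bb × bb would give a 1:1 split, whereas Bb × Bb gives 3:1 — matching the data. So both parents are heterozygous (Bb × Bb).
Parent genotypes: Bb × Bb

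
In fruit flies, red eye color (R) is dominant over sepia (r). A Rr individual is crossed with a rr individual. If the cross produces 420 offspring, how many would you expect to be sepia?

Punnett square for Rr × rr:
Offspring genotypes: 2 Rr, 2 rr
red: 2, sepia: 2
sepia: 2 out of 4 → fraction 1/2
Expected count = 1/2 × 420 = 210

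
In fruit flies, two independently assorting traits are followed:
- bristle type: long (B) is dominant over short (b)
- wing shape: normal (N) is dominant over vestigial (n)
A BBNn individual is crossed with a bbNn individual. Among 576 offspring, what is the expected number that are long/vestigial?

Dihybrid cross BBNn × bbNn — consider each gene separately:
bristle type: BB × bb → 4 Bb → 4 B_ (out of 4)
wing shape: Nn × Nn → 1 NN, 2 Nn, 1 nn → 3 N_ : 1 nn (out of 4)
Combine (counts out of 4 × 4 = 16): long/normal (B_N_) = 4×3 = 12; long/vestigial (B_nn) = 4×1 = 4
Phenotype counts (out of 16): 12 long/normal, 4 long/vestigial
long/vestigial: 4 out of 16 → fraction 1/4
Expected count = 1/4 × 576 = 144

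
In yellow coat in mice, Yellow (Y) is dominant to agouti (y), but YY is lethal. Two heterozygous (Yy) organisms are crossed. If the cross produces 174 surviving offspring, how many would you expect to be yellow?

Cross: Yy × Yy
Punnett square offspring (before lethality): 1 YY, 2 Yy, 1 yy
The YY genotype is lethal (embryos die); surviving offspring: 2 Yy, 1 yy
yellow: 2 out of 3 → fraction 2/3
Expected count = 2/3 × 174 = 116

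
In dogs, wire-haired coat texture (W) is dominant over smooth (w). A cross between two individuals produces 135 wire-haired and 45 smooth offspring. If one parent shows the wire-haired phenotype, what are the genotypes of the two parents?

Observed offspring: 135 wire-haired, 45 smooth
The observed ratio simplifies to 3:1. Smooth (ww) offspring appear, so each parent must contribute one w allele. The parent stated to show wire-haired carries W, so it is Ww. The other parent is then either Ww or ww: Ww × ww would give a 1:1 split, whereas Ww × Ww gives 3:1 — matching the data. So both parents are heterozygous (Ww × Ww).
Parent genotypes: Ww × Ww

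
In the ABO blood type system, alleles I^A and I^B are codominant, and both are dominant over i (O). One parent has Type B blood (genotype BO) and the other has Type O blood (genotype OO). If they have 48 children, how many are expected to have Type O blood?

Cross: BO × OO
Possible offspring genotypes: 2 BO, 2 OO
Blood type counts: 2 Type B, 2 Type O
Probability of Type O: 2/4 = 1/2
Expected count = 1/2 × 48 = 24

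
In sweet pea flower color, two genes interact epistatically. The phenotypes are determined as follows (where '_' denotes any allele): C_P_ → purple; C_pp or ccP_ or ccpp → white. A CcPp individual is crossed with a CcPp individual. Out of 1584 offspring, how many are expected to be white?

Cross: CcPp × CcPp — consider each gene separately:
C gene: Cc × Cc → 1 CC, 2 Cc, 1 cc → 3 C_ : 1 cc (out of 4)
P gene: Pp × Pp → 1 PP, 2 Pp, 1 pp → 3 P_ : 1 pp (out of 4)
Genotype classes (out of 4 × 4 = 16): C_P_ = 3×3 = 9; C_pp = 3×1 = 3; ccP_ = 1×3 = 3; ccpp = 1×1 = 1
Apply the phenotype rules: C_P_ (9) → purple; C_pp (3) + ccP_ (3) + ccpp (1) → white
Phenotype counts (out of 16): 9 purple, 7 white
white: 7 out of 16 → fraction 7/16
Expected count = 7/16 × 1584 = 693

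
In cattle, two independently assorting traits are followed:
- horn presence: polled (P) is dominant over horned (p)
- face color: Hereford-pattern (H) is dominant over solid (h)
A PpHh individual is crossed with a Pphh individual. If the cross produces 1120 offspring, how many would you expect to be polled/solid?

Dihybrid cross PpHh × Pphh — consider each gene separately:
horn presence: Pp × Pp → 1 PP, 2 Pp, 1 pp → 3 P_ : 1 pp (out of 4)
face color: Hh × hh → 2 Hh, 2 hh → 2 H_ : 2 hh (out of 4)
Combine (counts out of 4 × 4 = 16): polled/Hereford-pattern (P_H_) = 3×2 = 6; polled/solid (P_hh) = 3×2 = 6; horned/Hereford-pattern (ppH_) = 1×2 = 2; horned/solid (pphh) = 1×2 = 2
Phenotype counts (out of 16): 6 polled/Hereford-pattern, 6 polled/solid, 2 horned/Hereford-pattern, 2 horned/solid
polled/solid: 6 out of 16 → fraction 3/8
Expected count = 3/8 × 1120 = 420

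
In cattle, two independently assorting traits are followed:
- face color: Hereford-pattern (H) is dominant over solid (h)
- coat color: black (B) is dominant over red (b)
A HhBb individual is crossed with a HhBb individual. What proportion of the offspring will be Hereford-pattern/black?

Dihybrid cross HhBb × HhBb — consider each gene separately:
face color: Hh × Hh → 1 HH, 2 Hh, 1 hh → 3 H_ : 1 hh (out of 4)
coat color: Bb × Bb → 1 BB, 2 Bb, 1 bb → 3 B_ : 1 bb (out of 4)
Combine (counts out of 4 × 4 = 16): Hereford-pattern/black (H_B_) = 3×3 = 9; Hereford-pattern/red (H_bb) = 3×1 = 3; solid/black (hhB_) = 1×3 = 3; solid/red (hhbb) = 1×1 = 1
Phenotype counts (out of 16): 9 Hereford-pattern/black, 3 Hereford-pattern/red, 3 solid/black, 1 solid/red
Hereford-pattern/black: 9 out of 16
Probability: 9/16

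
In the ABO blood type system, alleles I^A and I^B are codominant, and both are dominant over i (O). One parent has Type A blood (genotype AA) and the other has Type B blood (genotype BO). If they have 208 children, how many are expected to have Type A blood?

Cross: AA × BO
Possible offspring genotypes: 2 AB, 2 AO
Blood type counts: 2 Type AB, 2 Type A
Probability of Type A: 2/4 = 1/2
Expected count = 1/2 × 208 = 104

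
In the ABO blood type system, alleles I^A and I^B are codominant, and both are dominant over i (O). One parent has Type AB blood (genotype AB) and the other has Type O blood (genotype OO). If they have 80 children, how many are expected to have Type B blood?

Cross: AB × OO
Possible offspring genotypes: 2 AO, 2 BO
Blood type counts: 2 Type A, 2 Type B
Probability of Type B: 2/4 = 1/2
Expected count = 1/2 × 80 = 40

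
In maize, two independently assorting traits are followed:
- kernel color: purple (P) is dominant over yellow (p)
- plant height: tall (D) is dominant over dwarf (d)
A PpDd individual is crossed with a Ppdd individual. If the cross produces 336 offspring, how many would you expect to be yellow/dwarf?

Dihybrid cross PpDd × Ppdd — consider each gene separately:
kernel color: Pp × Pp → 1 PP, 2 Pp, 1 pp → 3 P_ : 1 pp (out of 4)
plant height: Dd × dd → 2 Dd, 2 dd → 2 D_ : 2 dd (out of 4)
Combine (counts out of 4 × 4 = 16): purple/tall (P_D_) = 3×2 = 6; purple/dwarf (P_dd) = 3×2 = 6; yellow/tall (ppD_) = 1×2 = 2; yellow/dwarf (ppdd) = 1×2 = 2
Phenotype counts (out of 16): 6 purple/tall, 6 purple/dwarf, 2 yellow/tall, 2 yellow/dwarf
yellow/dwarf: 2 out of 16 → fraction 1/8
Expected count = 1/8 × 336 = 42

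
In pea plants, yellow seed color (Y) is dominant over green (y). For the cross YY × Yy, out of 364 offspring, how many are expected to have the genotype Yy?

Punnett square for YY × Yy:
Offspring genotypes: 2 YY, 2 Yy
Total offspring: 4
Count with target: 2
Probability: 2/4 = 1/2
Expected count = 1/2 × 364 = 182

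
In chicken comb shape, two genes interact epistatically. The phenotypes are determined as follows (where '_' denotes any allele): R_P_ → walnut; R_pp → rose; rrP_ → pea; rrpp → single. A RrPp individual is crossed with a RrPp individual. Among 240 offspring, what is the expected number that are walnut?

Cross: RrPp × RrPp — consider each gene separately:
R gene: Rr × Rr → 1 RR, 2 Rr, 1 rr → 3 R_ : 1 rr (out of 4)
P gene: Pp × Pp → 1 PP, 2 Pp, 1 pp → 3 P_ : 1 pp (out of 4)
Genotype classes (out of 4 × 4 = 16): R_P_ = 3×3 = 9; R_pp = 3×1 = 3; rrP_ = 1×3 = 3; rrpp = 1×1 = 1
Apply the phenotype rules: R_P_ (9) → walnut; R_pp (3) → rose; rrP_ (3) → pea; rrpp (1) → single
Phenotype counts (out of 16): 9 walnut, 3 rose, 3 pea, 1 single
walnut: 9 out of 16 → fraction 9/16
Expected count = 9/16 × 240 = 135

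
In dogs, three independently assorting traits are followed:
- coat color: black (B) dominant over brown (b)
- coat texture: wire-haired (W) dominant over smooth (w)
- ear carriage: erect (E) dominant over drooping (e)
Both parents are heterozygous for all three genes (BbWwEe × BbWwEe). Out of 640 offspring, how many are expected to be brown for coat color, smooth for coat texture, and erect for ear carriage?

Trihybrid cross: BbWwEe × BbWwEe
Each trait segregates independently with a 3:1 phenotypic ratio, so each gene contributes 3/4 (dominant) or 1/4 (recessive).
Target: brown (coat color), smooth (coat texture), erect (ear carriage)
Probability = product of independent per-trait probabilities
= 1/4 × 1/4 × 3/4 = 3/64
Expected count = 3/64 × 640 = 30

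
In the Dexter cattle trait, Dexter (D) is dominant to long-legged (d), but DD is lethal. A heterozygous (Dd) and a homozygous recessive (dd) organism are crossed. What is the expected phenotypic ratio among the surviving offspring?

Cross: Dd × dd
Punnett square offspring (before lethality): 2 Dd, 2 dd
No DD offspring are produced in this cross.
Ratio: 1 Dexter (short-legged) : 1 long-legged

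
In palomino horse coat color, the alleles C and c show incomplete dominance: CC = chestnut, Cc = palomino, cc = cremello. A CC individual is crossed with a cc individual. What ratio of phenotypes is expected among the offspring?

Punnett square for CC × cc:
Offspring genotypes: 4 Cc
Phenotype counts: 4 palomino
Ratio: all palomino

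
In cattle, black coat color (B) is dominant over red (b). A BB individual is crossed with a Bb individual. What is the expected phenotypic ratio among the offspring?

Punnett square for BB × Bb:
Offspring genotypes: 2 BB, 2 Bb
black: 4, red: 0
Ratio: all black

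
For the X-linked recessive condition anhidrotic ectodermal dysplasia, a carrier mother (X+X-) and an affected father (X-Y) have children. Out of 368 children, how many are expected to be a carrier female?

Cross: X+X- × X-Y
Offspring: 1 X+X-, 1 X+Y, 1 X-X-, 1 X-Y
Probability of a carrier female: 1/4
Expected count = 1/4 × 368 = 92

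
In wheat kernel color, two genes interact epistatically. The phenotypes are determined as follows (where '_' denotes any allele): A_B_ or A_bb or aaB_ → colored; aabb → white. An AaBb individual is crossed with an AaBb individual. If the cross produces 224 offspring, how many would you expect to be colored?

Cross: AaBb × AaBb — consider each gene separately:
A gene: Aa × Aa → 1 AA, 2 Aa, 1 aa → 3 A_ : 1 aa (out of 4)
B gene: Bb × Bb → 1 BB, 2 Bb, 1 bb → 3 B_ : 1 bb (out of 4)
Genotype classes (out of 4 × 4 = 16): A_B_ = 3×3 = 9; A_bb = 3×1 = 3; aaB_ = 1×3 = 3; aabb = 1×1 = 1
Apply the phenotype rules: A_B_ (9) + A_bb (3) + aaB_ (3) → colored; aabb (1) → white
Phenotype counts (out of 16): 15 colored, 1 white
colored: 15 out of 16 → fraction 15/16
Expected count = 15/16 × 224 = 210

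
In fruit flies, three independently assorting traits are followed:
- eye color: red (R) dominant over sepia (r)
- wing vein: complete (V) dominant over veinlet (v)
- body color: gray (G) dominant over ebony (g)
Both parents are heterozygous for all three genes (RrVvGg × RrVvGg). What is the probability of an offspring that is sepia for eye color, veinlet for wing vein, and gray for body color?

Trihybrid cross: RrVvGg × RrVvGg
Each trait segregates independently with a 3:1 phenotypic ratio, so each gene contributes 3/4 (dominant) or 1/4 (recessive).
Target: sepia (eye color), veinlet (wing vein), gray (body color)
Probability = product of independent per-trait probabilities
= 1/4 × 1/4 × 3/4 = 3/64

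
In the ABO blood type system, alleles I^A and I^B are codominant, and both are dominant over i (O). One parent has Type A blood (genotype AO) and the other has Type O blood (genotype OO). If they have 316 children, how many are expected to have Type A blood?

Cross: AO × OO
Possible offspring genotypes: 2 AO, 2 OO
Blood type counts: 2 Type A, 2 Type O
Probability of Type A: 2/4 = 1/2
Expected count = 1/2 × 316 = 158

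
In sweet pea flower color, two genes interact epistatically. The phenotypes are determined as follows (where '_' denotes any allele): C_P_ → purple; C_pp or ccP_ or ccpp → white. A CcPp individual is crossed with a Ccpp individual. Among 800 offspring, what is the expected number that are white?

Cross: CcPp × Ccpp — consider each gene separately:
C gene: Cc × Cc → 1 CC, 2 Cc, 1 cc → 3 C_ : 1 cc (out of 4)
P gene: Pp × pp → 2 Pp, 2 pp → 2 P_ : 2 pp (out of 4)
Genotype classes (out of 4 × 4 = 16): C_P_ = 3×2 = 6; C_pp = 3×2 = 6; ccP_ = 1×2 = 2; ccpp = 1×2 = 2
Apply the phenotype rules: C_P_ (6) → purple; C_pp (6) + ccP_ (2) + ccpp (2) → white
Phenotype counts (out of 16): 6 purple, 10 white
white: 10 out of 16 → fraction 5/8
Expected count = 5/8 × 800 = 500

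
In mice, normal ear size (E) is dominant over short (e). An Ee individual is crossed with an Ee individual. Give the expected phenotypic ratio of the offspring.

Punnett square for Ee × Ee:
Offspring genotypes: 1 EE, 2 Ee, 1 ee
normal: 3, short: 1
Ratio: 3:1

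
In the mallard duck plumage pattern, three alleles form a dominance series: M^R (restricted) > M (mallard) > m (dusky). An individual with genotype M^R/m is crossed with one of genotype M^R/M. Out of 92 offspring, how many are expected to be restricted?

Cross: M^R/m × M^R/M
Allele dominance: M^R > M > m
Offspring genotypes: 1 M^R/M^R, 1 M^R/M, 1 M^R/m, 1 M/m
Phenotype counts: 3 restricted, 1 mallard
restricted: 3 out of 4 → fraction 3/4
Expected count = 3/4 × 92 = 69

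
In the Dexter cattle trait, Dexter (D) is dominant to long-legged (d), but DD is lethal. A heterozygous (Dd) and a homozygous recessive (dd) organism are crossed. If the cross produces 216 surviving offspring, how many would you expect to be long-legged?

Cross: Dd × dd
Punnett square offspring (before lethality): 2 Dd, 2 dd
No DD offspring are produced in this cross.
long-legged: 2 out of 4 → fraction 1/2
Expected count = 1/2 × 216 = 108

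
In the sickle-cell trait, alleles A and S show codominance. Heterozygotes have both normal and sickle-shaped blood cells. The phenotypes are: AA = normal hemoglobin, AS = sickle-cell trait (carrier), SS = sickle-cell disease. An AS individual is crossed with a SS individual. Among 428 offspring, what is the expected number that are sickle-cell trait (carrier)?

Punnett square for AS × SS:
Offspring genotypes: 2 AS, 2 SS
Phenotype counts: 2 sickle-cell trait (carrier), 2 sickle-cell disease
sickle-cell trait (carrier): 2 out of 4 → fraction 1/2
Expected count = 1/2 × 428 = 214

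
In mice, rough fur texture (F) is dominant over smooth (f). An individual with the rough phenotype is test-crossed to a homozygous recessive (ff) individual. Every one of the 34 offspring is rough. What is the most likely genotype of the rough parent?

Test cross: ? × ff
All offspring are rough.
If the unknown parent were heterozygous (Ff), about half of 34 offspring would be smooth; none are. The unknown parent is most likely homozygous dominant (FF).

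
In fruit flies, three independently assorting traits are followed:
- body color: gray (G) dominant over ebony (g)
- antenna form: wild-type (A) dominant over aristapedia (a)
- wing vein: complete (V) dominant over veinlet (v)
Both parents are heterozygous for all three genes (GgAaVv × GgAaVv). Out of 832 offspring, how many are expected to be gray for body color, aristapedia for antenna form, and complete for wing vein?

Trihybrid cross: GgAaVv × GgAaVv
Each trait segregates independently with a 3:1 phenotypic ratio, so each gene contributes 3/4 (dominant) or 1/4 (recessive).
Target: gray (body color), aristapedia (antenna form), complete (wing vein)
Probability = product of independent per-trait probabilities
= 3/4 × 1/4 × 3/4 = 9/64
Expected count = 9/64 × 832 = 117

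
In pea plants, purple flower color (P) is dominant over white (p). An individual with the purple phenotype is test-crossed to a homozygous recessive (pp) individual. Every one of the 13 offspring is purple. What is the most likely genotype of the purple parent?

Test cross: ? × pp
All offspring are purple.
If the unknown parent were heterozygous (Pp), about half of 13 offspring would be white; none are. The unknown parent is most likely homozygous dominant (PP).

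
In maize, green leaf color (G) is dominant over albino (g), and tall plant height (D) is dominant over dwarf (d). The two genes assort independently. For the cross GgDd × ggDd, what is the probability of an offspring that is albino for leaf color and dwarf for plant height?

Dihybrid cross GgDd × ggDd — consider each gene separately:
leaf color: Gg × gg → 2 Gg, 2 gg → 2 G_ : 2 gg (out of 4)
plant height: Dd × Dd → 1 DD, 2 Dd, 1 dd → 3 D_ : 1 dd (out of 4)
Looking for: albino (gg) and dwarf (dd)
P(albino) = 2/4, P(dwarf) = 1/4
P(both) = 2/4 × 1/4 = 2/16 = 1/8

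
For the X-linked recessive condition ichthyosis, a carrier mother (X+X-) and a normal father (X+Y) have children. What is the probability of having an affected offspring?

Cross: X+X- × X+Y
Offspring: 1 X+X+, 1 X+Y, 1 X+X-, 1 X-Y
Probability of an affected offspring: 1/4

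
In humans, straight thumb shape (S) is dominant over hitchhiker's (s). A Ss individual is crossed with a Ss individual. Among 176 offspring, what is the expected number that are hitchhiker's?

Punnett square for Ss × Ss:
Offspring genotypes: 1 SS, 2 Ss, 1 ss
straight: 3, hitchhiker's: 1
hitchhiker's: 1 out of 4 → fraction 1/4
Expected count = 1/4 × 176 = 44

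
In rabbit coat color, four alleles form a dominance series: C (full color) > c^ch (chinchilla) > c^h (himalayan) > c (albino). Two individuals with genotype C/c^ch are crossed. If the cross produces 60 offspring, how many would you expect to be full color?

Cross: C/c^ch × C/c^ch
Allele dominance: C > c^ch > c^h > c
Offspring genotypes: 1 C/C, 2 C/c^ch, 1 c^ch/c^ch
Phenotype counts: 3 full color, 1 chinchilla
full color: 3 out of 4 → fraction 3/4
Expected count = 3/4 × 60 = 45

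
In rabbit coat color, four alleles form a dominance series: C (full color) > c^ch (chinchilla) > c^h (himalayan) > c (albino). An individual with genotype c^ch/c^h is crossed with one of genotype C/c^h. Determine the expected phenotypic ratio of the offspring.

Cross: c^ch/c^h × C/c^h
Allele dominance: C > c^ch > c^h > c
Offspring genotypes: 1 C/c^ch, 1 c^ch/c^h, 1 C/c^h, 1 c^h/c^h
Phenotype counts: 2 full color, 1 chinchilla, 1 himalayan
Ratio: 2 full color : 1 chinchilla : 1 himalayan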